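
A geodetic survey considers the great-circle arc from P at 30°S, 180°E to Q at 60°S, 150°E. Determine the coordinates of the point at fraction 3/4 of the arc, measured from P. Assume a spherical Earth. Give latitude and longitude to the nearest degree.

≈ 53°S, 161°E

From cos δ = sin φ₁ sin φ₂ + cos φ₁ cos φ₂ cos Δλ, the central angle is δ ≈ 0.630 rad (36.1°).
Interpolate at f = 3/4 with slerp weights a = sin((1−f)δ)/sin δ ≈ 0.266, b = sin(fδ)/sin δ ≈ 0.773.
p = a·p₁ + b·p₂ ≈ (-0.565, 0.193, -0.802); φ = arcsin(p_z) ≈ -53.33°, λ = atan2(p_y, p_x) ≈ 161.13°.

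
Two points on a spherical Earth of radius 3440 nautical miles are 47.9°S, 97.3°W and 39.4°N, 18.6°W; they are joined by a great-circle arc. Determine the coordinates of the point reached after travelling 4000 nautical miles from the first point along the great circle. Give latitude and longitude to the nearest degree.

≈ 4°N, 49°W

Convert each endpoint to a unit vector on the sphere (x = cos φ cos λ, y = cos φ sin λ, z = sin φ).
The central angle between the endpoints is δ = arccos(p₁·p₂) ≈ 1.949 rad (111.7°). The total great-circle distance is δ·R ≈ 1.949 × 3440 ≈ 6705 nmi, so the target fraction is f = 4000/6705 ≈ 0.597.
Interpolate at f ≈ 0.597 with slerp weights a = sin((1−f)δ)/sin δ ≈ 0.762, b = sin(fδ)/sin δ ≈ 0.988.
p = a·p₁ + b·p₂ ≈ (0.659, -0.750, 0.062); φ = arcsin(p_z) ≈ 3.54°, λ = atan2(p_y, p_x) ≈ -48.71°.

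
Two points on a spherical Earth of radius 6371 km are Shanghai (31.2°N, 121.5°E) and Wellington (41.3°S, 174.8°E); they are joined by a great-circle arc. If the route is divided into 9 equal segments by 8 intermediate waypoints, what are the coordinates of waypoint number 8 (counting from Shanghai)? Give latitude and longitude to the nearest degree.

≈ (34°S, 167°E)

Write both endpoints as unit vectors p₁, p₂ with components (cos φ cos λ, cos φ sin λ, sin φ).
The central angle between the endpoints is δ = arccos(p₁·p₂) ≈ 1.529 rad (87.6°).
Interpolate at f = 8/9 with slerp weights a = sin((1−f)δ)/sin δ ≈ 0.169, b = sin(fδ)/sin δ ≈ 0.978.
p = a·p₁ + b·p₂ ≈ (-0.808, 0.190, -0.558); φ = arcsin(p_z) ≈ -33.93°, λ = atan2(p_y, p_x) ≈ 166.76°.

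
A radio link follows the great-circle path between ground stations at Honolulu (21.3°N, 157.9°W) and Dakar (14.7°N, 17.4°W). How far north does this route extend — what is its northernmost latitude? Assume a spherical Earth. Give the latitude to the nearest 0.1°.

The great circle lies in the plane with unit normal n̂ = (p₁ × p₂)/|p₁ × p₂|.
Here n̂_z ≈ +0.719; the vertex latitude is φ_max = arccos|n̂_z| ≈ 44.1°.
Check via Clairaut: cos φ_max = |cos φ₁| · sin C = cos(21.3°)·sin(50.5°) ≈ 0.719, again giving ≈ 44.1°.

≈ 44.1°N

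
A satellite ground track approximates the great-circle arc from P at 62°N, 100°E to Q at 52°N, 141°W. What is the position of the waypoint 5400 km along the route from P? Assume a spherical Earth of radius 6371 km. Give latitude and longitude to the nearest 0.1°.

≈ 58.5°N, 148.3°W

Write both endpoints as unit vectors p₁, p₂ with components (cos φ cos λ, cos φ sin λ, sin φ).
The central angle between the endpoints is δ = arccos(p₁·p₂) ≈ 0.982 rad (56.2°). The total great-circle distance is δ·R ≈ 0.982 × 6371 ≈ 6254 km, so the target fraction is f = 5400/6254 ≈ 0.863.
Interpolate at f ≈ 0.863 with slerp weights a = sin((1−f)δ)/sin δ ≈ 0.161, b = sin(fδ)/sin δ ≈ 0.902.
p = a·p₁ + b·p₂ ≈ (-0.445, -0.275, 0.852); φ = arcsin(p_z) ≈ 58.48°, λ = atan2(p_y, p_x) ≈ -148.25°.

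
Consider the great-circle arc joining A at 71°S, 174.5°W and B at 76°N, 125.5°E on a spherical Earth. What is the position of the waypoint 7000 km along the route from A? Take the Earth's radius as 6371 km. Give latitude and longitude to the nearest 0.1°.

≈ 9.7°S, 162.2°E

Convert each endpoint to a unit vector on the sphere (x = cos φ cos λ, y = cos φ sin λ, z = sin φ).
The central angle between the endpoints is δ = arccos(p₁·p₂) ≈ 2.643 rad (151.4°). The total great-circle distance is δ·R ≈ 2.643 × 6371 ≈ 16836 km, so the target fraction is f = 7000/16836 ≈ 0.416.
Interpolate at f ≈ 0.416 with slerp weights a = sin((1−f)δ)/sin δ ≈ 2.089, b = sin(fδ)/sin δ ≈ 1.861.
p = a·p₁ + b·p₂ ≈ (-0.938, 0.301, -0.169); φ = arcsin(p_z) ≈ -9.74°, λ = atan2(p_y, p_x) ≈ 162.20°.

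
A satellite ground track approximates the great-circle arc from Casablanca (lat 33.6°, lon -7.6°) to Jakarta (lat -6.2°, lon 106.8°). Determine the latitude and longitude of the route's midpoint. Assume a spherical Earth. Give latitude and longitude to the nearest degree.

≈ lat 24°, lon 57°

Write both endpoints as unit vectors p₁, p₂ with components (cos φ cos λ, cos φ sin λ, sin φ).
The central angle between the endpoints is δ = arccos(p₁·p₂) ≈ 1.984 rad (113.7°).
Interpolate at f = 1/2 with slerp weights a = sin((1−f)δ)/sin δ ≈ 0.914, b = sin(fδ)/sin δ ≈ 0.914.
p = a·p₁ + b·p₂ ≈ (0.492, 0.769, 0.407); φ = arcsin(p_z) ≈ 24.03°, λ = atan2(p_y, p_x) ≈ 57.40°.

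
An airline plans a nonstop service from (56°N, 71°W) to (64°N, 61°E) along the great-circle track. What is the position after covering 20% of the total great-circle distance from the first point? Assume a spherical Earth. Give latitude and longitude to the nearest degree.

From cos δ = sin φ₁ sin φ₂ + cos φ₁ cos φ₂ cos Δλ, the central angle is δ ≈ 0.951 rad (54.5°).
Interpolate at f = 0.20 with slerp weights a = sin((1−f)δ)/sin δ ≈ 0.847, b = sin(fδ)/sin δ ≈ 0.232.
p = a·p₁ + b·p₂ ≈ (0.204, -0.359, 0.911); φ = arcsin(p_z) ≈ 65.64°, λ = atan2(p_y, p_x) ≈ -60.43°.

≈ (66°N, 60°W)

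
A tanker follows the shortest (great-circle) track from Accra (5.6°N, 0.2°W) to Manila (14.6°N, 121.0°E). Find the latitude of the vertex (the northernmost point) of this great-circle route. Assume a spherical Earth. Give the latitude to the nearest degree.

The great circle lies in the plane with unit normal n̂ = (p₁ × p₂)/|p₁ × p₂|.
Here n̂_z ≈ +0.936; the vertex latitude is φ_max = arccos|n̂_z| ≈ 20.7°.
Check via Clairaut: cos φ_max = |cos φ₁| · sin C = cos(5.6°)·sin(70.1°) ≈ 0.936, again giving ≈ 20.7°.

≈ 21°N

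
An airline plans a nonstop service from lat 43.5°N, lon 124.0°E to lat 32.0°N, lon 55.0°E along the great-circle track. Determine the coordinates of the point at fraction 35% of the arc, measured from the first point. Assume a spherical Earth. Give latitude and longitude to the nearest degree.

Convert each endpoint to a unit vector on the sphere (x = cos φ cos λ, y = cos φ sin λ, z = sin φ).
The central angle between the endpoints is δ = arccos(p₁·p₂) ≈ 0.946 rad (54.2°).
Interpolate at f = 0.35 with slerp weights a = sin((1−f)δ)/sin δ ≈ 0.711, b = sin(fδ)/sin δ ≈ 0.401.
p = a·p₁ + b·p₂ ≈ (-0.094, 0.706, 0.702); φ = arcsin(p_z) ≈ 44.58°, λ = atan2(p_y, p_x) ≈ 97.55°.

≈ lat 45°N, lon 98°E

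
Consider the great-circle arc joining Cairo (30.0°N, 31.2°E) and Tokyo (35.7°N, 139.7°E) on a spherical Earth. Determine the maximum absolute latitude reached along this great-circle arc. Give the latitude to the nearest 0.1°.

≈ 48.0°N

The great circle lies in the plane with unit normal n̂ = (p₁ × p₂)/|p₁ × p₂|.
Here n̂_z ≈ +0.669; the vertex latitude is φ_max = arccos|n̂_z| ≈ 48.0°.
Check via Clairaut: cos φ_max = |cos φ₁| · sin C = cos(30.0°)·sin(50.5°) ≈ 0.669, again giving ≈ 48.0°.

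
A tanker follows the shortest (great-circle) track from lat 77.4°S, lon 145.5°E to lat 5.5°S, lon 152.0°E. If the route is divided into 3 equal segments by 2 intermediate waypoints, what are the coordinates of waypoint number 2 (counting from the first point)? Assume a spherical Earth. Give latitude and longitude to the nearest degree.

≈ lat 29°S, lon 151°E

The haversine formula gives a central angle δ ≈ 1.256 rad (72.0°) between the endpoints.
Interpolate at f = 2/3 with slerp weights a = sin((1−f)δ)/sin δ ≈ 0.428, b = sin(fδ)/sin δ ≈ 0.781.
p = a·p₁ + b·p₂ ≈ (-0.764, 0.418, -0.492); φ = arcsin(p_z) ≈ -29.49°, λ = atan2(p_y, p_x) ≈ 151.30°.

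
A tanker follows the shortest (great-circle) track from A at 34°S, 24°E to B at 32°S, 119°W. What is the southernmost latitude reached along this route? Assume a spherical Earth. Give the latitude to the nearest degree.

The great circle lies in the plane with unit normal n̂ = (p₁ × p₂)/|p₁ × p₂|.
Here n̂_z ≈ -0.439; the vertex latitude is φ_max = arccos|n̂_z| ≈ 64.0°.

≈ 64°S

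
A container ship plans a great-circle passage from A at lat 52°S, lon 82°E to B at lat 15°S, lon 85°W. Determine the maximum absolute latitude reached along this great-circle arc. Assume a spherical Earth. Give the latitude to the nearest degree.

The great circle lies in the plane with unit normal n̂ = (p₁ × p₂)/|p₁ × p₂|.
Here n̂_z ≈ -0.144; the vertex latitude is φ_max = arccos|n̂_z| ≈ 81.7°.
Check via Clairaut: cos φ_max = |cos φ₁| · sin C = cos(52.0°)·sin(166.4°) ≈ 0.144, again giving ≈ 81.7°.

≈ 82°S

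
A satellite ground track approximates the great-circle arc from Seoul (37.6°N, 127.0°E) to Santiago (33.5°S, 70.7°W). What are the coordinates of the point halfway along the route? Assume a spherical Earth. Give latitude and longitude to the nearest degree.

≈ 13°N, 143°W

Convert each endpoint to a unit vector on the sphere (x = cos φ cos λ, y = cos φ sin λ, z = sin φ).
The central angle between the endpoints is δ = arccos(p₁·p₂) ≈ 2.881 rad (165.1°).
Interpolate at f = 1/2 with slerp weights a = sin((1−f)δ)/sin δ ≈ 3.844, b = sin(fδ)/sin δ ≈ 3.844.
p = a·p₁ + b·p₂ ≈ (-0.773, -0.593, 0.224); φ = arcsin(p_z) ≈ 12.93°, λ = atan2(p_y, p_x) ≈ -142.52°.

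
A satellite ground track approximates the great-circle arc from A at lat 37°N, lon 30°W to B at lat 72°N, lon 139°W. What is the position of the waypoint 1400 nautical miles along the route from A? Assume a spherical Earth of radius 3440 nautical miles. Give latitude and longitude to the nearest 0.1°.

≈ lat 58.3°N, lon 44.6°W

Convert each endpoint to a unit vector on the sphere (x = cos φ cos λ, y = cos φ sin λ, z = sin φ).
The central angle between the endpoints is δ = arccos(p₁·p₂) ≈ 1.056 rad (60.5°). The total great-circle distance is δ·R ≈ 1.056 × 3440 ≈ 3634 nmi, so the target fraction is f = 1400/3634 ≈ 0.385.
Interpolate at f ≈ 0.385 with slerp weights a = sin((1−f)δ)/sin δ ≈ 0.695, b = sin(fδ)/sin δ ≈ 0.455.
p = a·p₁ + b·p₂ ≈ (0.374, -0.370, 0.850); φ = arcsin(p_z) ≈ 58.26°, λ = atan2(p_y, p_x) ≈ -44.63°.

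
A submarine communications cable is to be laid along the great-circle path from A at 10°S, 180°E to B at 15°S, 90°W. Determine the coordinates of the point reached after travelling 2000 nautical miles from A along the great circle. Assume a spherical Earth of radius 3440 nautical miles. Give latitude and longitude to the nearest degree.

≈ 16°S, 146°W

Convert each endpoint to a unit vector on the sphere (x = cos φ cos λ, y = cos φ sin λ, z = sin φ).
The central angle between the endpoints is δ = arccos(p₁·p₂) ≈ 1.526 rad (87.4°). The total great-circle distance is δ·R ≈ 1.526 × 3440 ≈ 5249 nmi, so the target fraction is f = 2000/5249 ≈ 0.381.
Interpolate at f ≈ 0.381 with slerp weights a = sin((1−f)δ)/sin δ ≈ 0.811, b = sin(fδ)/sin δ ≈ 0.550.
p = a·p₁ + b·p₂ ≈ (-0.799, -0.531, -0.283); φ = arcsin(p_z) ≈ -16.45°, λ = atan2(p_y, p_x) ≈ -146.38°.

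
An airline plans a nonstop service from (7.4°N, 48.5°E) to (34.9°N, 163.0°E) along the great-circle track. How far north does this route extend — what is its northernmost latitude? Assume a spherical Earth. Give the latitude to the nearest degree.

The great circle lies in the plane with unit normal n̂ = (p₁ × p₂)/|p₁ × p₂|.
Here n̂_z ≈ +0.767; the vertex latitude is φ_max = arccos|n̂_z| ≈ 39.9°.
Check via Clairaut: cos φ_max = |cos φ₁| · sin C = cos(7.4°)·sin(50.7°) ≈ 0.767, again giving ≈ 39.9°.

≈ 40°N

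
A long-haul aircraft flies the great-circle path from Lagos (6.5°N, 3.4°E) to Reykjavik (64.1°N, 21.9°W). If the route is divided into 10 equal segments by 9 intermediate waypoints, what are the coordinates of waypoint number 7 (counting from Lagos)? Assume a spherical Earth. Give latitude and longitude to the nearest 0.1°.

≈ (47.4°N, 8.9°W)

Write both endpoints as unit vectors p₁, p₂ with components (cos φ cos λ, cos φ sin λ, sin φ).
The central angle between the endpoints is δ = arccos(p₁·p₂) ≈ 1.054 rad (60.4°).
Interpolate at f = 7/10 with slerp weights a = sin((1−f)δ)/sin δ ≈ 0.358, b = sin(fδ)/sin δ ≈ 0.774.
p = a·p₁ + b·p₂ ≈ (0.668, -0.105, 0.736); φ = arcsin(p_z) ≈ 47.43°, λ = atan2(p_y, p_x) ≈ -8.93°.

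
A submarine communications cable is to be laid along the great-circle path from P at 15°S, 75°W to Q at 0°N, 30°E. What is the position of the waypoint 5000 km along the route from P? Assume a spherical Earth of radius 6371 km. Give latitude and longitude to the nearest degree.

From cos δ = sin φ₁ sin φ₂ + cos φ₁ cos φ₂ cos Δλ, the central angle is δ ≈ 1.823 rad (104.5°). The total great-circle distance is δ·R ≈ 1.823 × 6371 ≈ 11617 km, so the target fraction is f = 5000/11617 ≈ 0.430.
Interpolate at f ≈ 0.430 with slerp weights a = sin((1−f)δ)/sin δ ≈ 0.890, b = sin(fδ)/sin δ ≈ 0.730.
p = a·p₁ + b·p₂ ≈ (0.855, -0.465, -0.230); φ = arcsin(p_z) ≈ -13.32°, λ = atan2(p_y, p_x) ≈ -28.57°.

≈ 13°S, 29°W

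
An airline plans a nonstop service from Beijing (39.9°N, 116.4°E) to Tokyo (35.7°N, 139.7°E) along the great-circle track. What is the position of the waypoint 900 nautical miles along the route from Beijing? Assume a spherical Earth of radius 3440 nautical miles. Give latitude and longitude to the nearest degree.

From cos δ = sin φ₁ sin φ₂ + cos φ₁ cos φ₂ cos Δλ, the central angle is δ ≈ 0.329 rad (18.8°). The total great-circle distance is δ·R ≈ 0.329 × 3440 ≈ 1130 nmi, so the target fraction is f = 900/1130 ≈ 0.796.
Interpolate at f ≈ 0.796 with slerp weights a = sin((1−f)δ)/sin δ ≈ 0.207, b = sin(fδ)/sin δ ≈ 0.802.
p = a·p₁ + b·p₂ ≈ (-0.567, 0.563, 0.601); φ = arcsin(p_z) ≈ 36.92°, λ = atan2(p_y, p_x) ≈ 135.19°.

≈ 37°N, 135°E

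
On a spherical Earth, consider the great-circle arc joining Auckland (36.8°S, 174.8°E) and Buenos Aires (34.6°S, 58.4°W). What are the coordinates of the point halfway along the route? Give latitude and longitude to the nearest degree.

≈ 58°S, 120°W

Write both endpoints as unit vectors p₁, p₂ with components (cos φ cos λ, cos φ sin λ, sin φ).
The central angle between the endpoints is δ = arccos(p₁·p₂) ≈ 1.625 rad (93.1°).
Interpolate at f = 1/2 with slerp weights a = sin((1−f)δ)/sin δ ≈ 0.727, b = sin(fδ)/sin δ ≈ 0.727.
p = a·p₁ + b·p₂ ≈ (-0.266, -0.457, -0.849); φ = arcsin(p_z) ≈ -58.06°, λ = atan2(p_y, p_x) ≈ -120.22°.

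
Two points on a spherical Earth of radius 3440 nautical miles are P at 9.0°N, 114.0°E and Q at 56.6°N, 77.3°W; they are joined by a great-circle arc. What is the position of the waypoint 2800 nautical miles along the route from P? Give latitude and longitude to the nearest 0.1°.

≈ 55.1°N, 122.6°E

From cos δ = sin φ₁ sin φ₂ + cos φ₁ cos φ₂ cos Δλ, the central angle is δ ≈ 1.985 rad (113.7°). The total great-circle distance is δ·R ≈ 1.985 × 3440 ≈ 6829 nmi, so the target fraction is f = 2800/6829 ≈ 0.410.
Interpolate at f ≈ 0.410 with slerp weights a = sin((1−f)δ)/sin δ ≈ 1.006, b = sin(fδ)/sin δ ≈ 0.794.
p = a·p₁ + b·p₂ ≈ (-0.308, 0.482, 0.820); φ = arcsin(p_z) ≈ 55.13°, λ = atan2(p_y, p_x) ≈ 122.62°.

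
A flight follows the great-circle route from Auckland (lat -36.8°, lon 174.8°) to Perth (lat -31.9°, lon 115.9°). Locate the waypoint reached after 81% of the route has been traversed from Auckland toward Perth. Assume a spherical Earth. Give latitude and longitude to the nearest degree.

≈ lat -35°, lon 126°

The haversine formula gives a central angle δ ≈ 0.840 rad (48.1°) between the endpoints.
Interpolate at f = 0.81 with slerp weights a = sin((1−f)δ)/sin δ ≈ 0.213, b = sin(fδ)/sin δ ≈ 0.845.
p = a·p₁ + b·p₂ ≈ (-0.483, 0.661, -0.574); φ = arcsin(p_z) ≈ -35.05°, λ = atan2(p_y, p_x) ≈ 126.20°.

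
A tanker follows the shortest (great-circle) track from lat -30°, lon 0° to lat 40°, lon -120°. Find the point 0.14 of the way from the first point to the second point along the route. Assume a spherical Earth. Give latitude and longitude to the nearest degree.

≈ lat -20°, lon -17°

Convert each endpoint to a unit vector on the sphere (x = cos φ cos λ, y = cos φ sin λ, z = sin φ).
The central angle between the endpoints is δ = arccos(p₁·p₂) ≈ 2.282 rad (130.8°).
Interpolate at f = 0.14 with slerp weights a = sin((1−f)δ)/sin δ ≈ 1.220, b = sin(fδ)/sin δ ≈ 0.415.
p = a·p₁ + b·p₂ ≈ (0.898, -0.275, -0.344); φ = arcsin(p_z) ≈ -20.09°, λ = atan2(p_y, p_x) ≈ -17.04°.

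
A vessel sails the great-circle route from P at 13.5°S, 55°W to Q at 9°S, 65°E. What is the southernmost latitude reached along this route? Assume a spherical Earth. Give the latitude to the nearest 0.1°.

≈ 21.9°S

The great circle lies in the plane with unit normal n̂ = (p₁ × p₂)/|p₁ × p₂|.
Here n̂_z ≈ +0.928; the vertex latitude is φ_max = arccos|n̂_z| ≈ 21.9°.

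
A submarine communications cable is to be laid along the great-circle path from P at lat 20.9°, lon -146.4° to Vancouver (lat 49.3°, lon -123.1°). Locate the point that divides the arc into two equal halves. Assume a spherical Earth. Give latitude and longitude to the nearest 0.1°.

≈ lat 35.6°, lon -136.8°

From cos δ = sin φ₁ sin φ₂ + cos φ₁ cos φ₂ cos Δλ, the central angle is δ ≈ 0.592 rad (33.9°).
Interpolate at f = 1/2 with slerp weights a = sin((1−f)δ)/sin δ ≈ 0.523, b = sin(fδ)/sin δ ≈ 0.523.
p = a·p₁ + b·p₂ ≈ (-0.593, -0.556, 0.583); φ = arcsin(p_z) ≈ 35.64°, λ = atan2(p_y, p_x) ≈ -136.85°.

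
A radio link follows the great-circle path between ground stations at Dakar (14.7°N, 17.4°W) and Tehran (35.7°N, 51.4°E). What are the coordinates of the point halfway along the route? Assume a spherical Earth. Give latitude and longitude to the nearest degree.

≈ 30°N, 14°E

Write both endpoints as unit vectors p₁, p₂ with components (cos φ cos λ, cos φ sin λ, sin φ).
The central angle between the endpoints is δ = arccos(p₁·p₂) ≈ 1.124 rad (64.4°).
Interpolate at f = 1/2 with slerp weights a = sin((1−f)δ)/sin δ ≈ 0.591, b = sin(fδ)/sin δ ≈ 0.591.
p = a·p₁ + b·p₂ ≈ (0.845, 0.204, 0.495); φ = arcsin(p_z) ≈ 29.65°, λ = atan2(p_y, p_x) ≈ 13.58°.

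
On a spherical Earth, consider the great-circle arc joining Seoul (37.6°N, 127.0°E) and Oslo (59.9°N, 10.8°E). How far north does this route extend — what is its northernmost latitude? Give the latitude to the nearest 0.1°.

≈ 67.6°N

The great circle lies in the plane with unit normal n̂ = (p₁ × p₂)/|p₁ × p₂|.
Here n̂_z ≈ -0.381; the vertex latitude is φ_max = arccos|n̂_z| ≈ 67.6°.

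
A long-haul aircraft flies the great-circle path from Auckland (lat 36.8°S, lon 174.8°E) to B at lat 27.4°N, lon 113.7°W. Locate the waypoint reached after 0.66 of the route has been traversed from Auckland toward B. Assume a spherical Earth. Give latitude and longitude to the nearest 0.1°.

From cos δ = sin φ₁ sin φ₂ + cos φ₁ cos φ₂ cos Δλ, the central angle is δ ≈ 1.621 rad (92.9°).
Interpolate at f = 0.66 with slerp weights a = sin((1−f)δ)/sin δ ≈ 0.524, b = sin(fδ)/sin δ ≈ 0.878.
p = a·p₁ + b·p₂ ≈ (-0.731, -0.676, 0.090); φ = arcsin(p_z) ≈ 5.17°, λ = atan2(p_y, p_x) ≈ -137.26°.

≈ lat 5.2°N, lon 137.3°W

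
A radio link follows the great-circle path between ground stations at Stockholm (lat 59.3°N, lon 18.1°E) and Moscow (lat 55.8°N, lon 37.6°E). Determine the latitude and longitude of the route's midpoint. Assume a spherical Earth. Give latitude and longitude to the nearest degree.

Write both endpoints as unit vectors p₁, p₂ with components (cos φ cos λ, cos φ sin λ, sin φ).
The central angle between the endpoints is δ = arccos(p₁·p₂) ≈ 0.192 rad (11.0°).
Interpolate at f = 1/2 with slerp weights a = sin((1−f)δ)/sin δ ≈ 0.502, b = sin(fδ)/sin δ ≈ 0.502.
p = a·p₁ + b·p₂ ≈ (0.467, 0.252, 0.847); φ = arcsin(p_z) ≈ 57.93°, λ = atan2(p_y, p_x) ≈ 28.32°.

≈ lat 58°N, lon 28°E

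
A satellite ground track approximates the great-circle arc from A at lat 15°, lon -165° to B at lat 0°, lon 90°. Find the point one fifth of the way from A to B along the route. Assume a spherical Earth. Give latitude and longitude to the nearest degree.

From cos δ = sin φ₁ sin φ₂ + cos φ₁ cos φ₂ cos Δλ, the central angle is δ ≈ 1.823 rad (104.5°).
Interpolate at f = 1/5 with slerp weights a = sin((1−f)δ)/sin δ ≈ 1.026, b = sin(fδ)/sin δ ≈ 0.368.
p = a·p₁ + b·p₂ ≈ (-0.958, 0.112, 0.266); φ = arcsin(p_z) ≈ 15.40°, λ = atan2(p_y, p_x) ≈ 173.34°.

≈ lat 15°, lon 173°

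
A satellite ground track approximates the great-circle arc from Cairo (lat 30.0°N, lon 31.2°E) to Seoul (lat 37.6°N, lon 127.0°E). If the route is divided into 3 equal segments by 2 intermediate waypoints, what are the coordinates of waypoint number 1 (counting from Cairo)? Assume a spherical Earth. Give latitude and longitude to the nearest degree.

≈ lat 42°N, lon 59°E

Convert each endpoint to a unit vector on the sphere (x = cos φ cos λ, y = cos φ sin λ, z = sin φ).
The central angle between the endpoints is δ = arccos(p₁·p₂) ≈ 1.333 rad (76.4°).
Interpolate at f = 1/3 with slerp weights a = sin((1−f)δ)/sin δ ≈ 0.799, b = sin(fδ)/sin δ ≈ 0.442.
p = a·p₁ + b·p₂ ≈ (0.381, 0.638, 0.669); φ = arcsin(p_z) ≈ 42.00°, λ = atan2(p_y, p_x) ≈ 59.18°.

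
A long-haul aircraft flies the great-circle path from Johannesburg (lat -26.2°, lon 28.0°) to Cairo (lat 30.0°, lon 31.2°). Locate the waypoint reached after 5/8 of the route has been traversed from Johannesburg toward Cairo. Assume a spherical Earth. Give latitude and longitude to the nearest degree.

Write both endpoints as unit vectors p₁, p₂ with components (cos φ cos λ, cos φ sin λ, sin φ).
The central angle between the endpoints is δ = arccos(p₁·p₂) ≈ 0.982 rad (56.3°).
Interpolate at f = 5/8 with slerp weights a = sin((1−f)δ)/sin δ ≈ 0.433, b = sin(fδ)/sin δ ≈ 0.693.
p = a·p₁ + b·p₂ ≈ (0.856, 0.493, 0.155); φ = arcsin(p_z) ≈ 8.93°, λ = atan2(p_y, p_x) ≈ 29.94°.

≈ lat 9°, lon 30°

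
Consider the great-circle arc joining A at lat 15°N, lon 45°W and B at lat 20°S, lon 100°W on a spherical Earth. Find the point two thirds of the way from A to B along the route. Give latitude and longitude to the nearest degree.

Write both endpoints as unit vectors p₁, p₂ with components (cos φ cos λ, cos φ sin λ, sin φ).
The central angle between the endpoints is δ = arccos(p₁·p₂) ≈ 1.124 rad (64.4°).
Interpolate at f = 2/3 with slerp weights a = sin((1−f)δ)/sin δ ≈ 0.406, b = sin(fδ)/sin δ ≈ 0.755.
p = a·p₁ + b·p₂ ≈ (0.154, -0.976, -0.153); φ = arcsin(p_z) ≈ -8.82°, λ = atan2(p_y, p_x) ≈ -81.04°.

≈ lat 9°S, lon 81°W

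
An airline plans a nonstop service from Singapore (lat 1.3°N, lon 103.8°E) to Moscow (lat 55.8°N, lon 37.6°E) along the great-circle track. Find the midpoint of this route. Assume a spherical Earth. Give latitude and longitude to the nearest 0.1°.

≈ lat 32.6°N, lon 81.1°E

Write both endpoints as unit vectors p₁, p₂ with components (cos φ cos λ, cos φ sin λ, sin φ).
The central angle between the endpoints is δ = arccos(p₁·p₂) ≈ 1.323 rad (75.8°).
Interpolate at f = 1/2 with slerp weights a = sin((1−f)δ)/sin δ ≈ 0.634, b = sin(fδ)/sin δ ≈ 0.634.
p = a·p₁ + b·p₂ ≈ (0.131, 0.832, 0.538); φ = arcsin(p_z) ≈ 32.58°, λ = atan2(p_y, p_x) ≈ 81.05°.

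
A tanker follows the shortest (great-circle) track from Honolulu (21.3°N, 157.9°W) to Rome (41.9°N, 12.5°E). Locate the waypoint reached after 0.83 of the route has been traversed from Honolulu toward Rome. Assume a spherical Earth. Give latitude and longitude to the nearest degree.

≈ 61°N, 6°E

Convert each endpoint to a unit vector on the sphere (x = cos φ cos λ, y = cos φ sin λ, z = sin φ).
The central angle between the endpoints is δ = arccos(p₁·p₂) ≈ 2.028 rad (116.2°).
Interpolate at f = 0.83 with slerp weights a = sin((1−f)δ)/sin δ ≈ 0.377, b = sin(fδ)/sin δ ≈ 1.107.
p = a·p₁ + b·p₂ ≈ (0.480, 0.046, 0.876); φ = arcsin(p_z) ≈ 61.20°, λ = atan2(p_y, p_x) ≈ 5.53°.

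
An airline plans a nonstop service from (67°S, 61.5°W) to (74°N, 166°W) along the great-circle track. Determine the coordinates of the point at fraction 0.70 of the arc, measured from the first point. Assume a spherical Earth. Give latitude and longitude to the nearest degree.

≈ (36°N, 111°W)

From cos δ = sin φ₁ sin φ₂ + cos φ₁ cos φ₂ cos Δλ, the central angle is δ ≈ 2.718 rad (155.8°).
Interpolate at f = 0.70 with slerp weights a = sin((1−f)δ)/sin δ ≈ 1.773, b = sin(fδ)/sin δ ≈ 2.302.
p = a·p₁ + b·p₂ ≈ (-0.285, -0.762, 0.581); φ = arcsin(p_z) ≈ 35.51°, λ = atan2(p_y, p_x) ≈ -110.51°.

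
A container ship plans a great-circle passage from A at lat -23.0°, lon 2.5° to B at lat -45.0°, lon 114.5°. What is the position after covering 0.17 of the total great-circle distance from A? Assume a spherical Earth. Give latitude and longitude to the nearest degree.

≈ lat -34°, lon 14°

From cos δ = sin φ₁ sin φ₂ + cos φ₁ cos φ₂ cos Δλ, the central angle is δ ≈ 1.538 rad (88.1°).
Interpolate at f = 0.17 with slerp weights a = sin((1−f)δ)/sin δ ≈ 0.958, b = sin(fδ)/sin δ ≈ 0.259.
p = a·p₁ + b·p₂ ≈ (0.805, 0.205, -0.557); φ = arcsin(p_z) ≈ -33.85°, λ = atan2(p_y, p_x) ≈ 14.28°.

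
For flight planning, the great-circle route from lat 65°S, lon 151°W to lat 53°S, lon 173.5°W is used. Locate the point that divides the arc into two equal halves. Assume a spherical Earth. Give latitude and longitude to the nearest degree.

≈ lat 59°S, lon 164°W

Write both endpoints as unit vectors p₁, p₂ with components (cos φ cos λ, cos φ sin λ, sin φ).
The central angle between the endpoints is δ = arccos(p₁·p₂) ≈ 0.288 rad (16.5°).
Interpolate at f = 1/2 with slerp weights a = sin((1−f)δ)/sin δ ≈ 0.505, b = sin(fδ)/sin δ ≈ 0.505.
p = a·p₁ + b·p₂ ≈ (-0.489, -0.138, -0.861); φ = arcsin(p_z) ≈ -59.47°, λ = atan2(p_y, p_x) ≈ -164.24°.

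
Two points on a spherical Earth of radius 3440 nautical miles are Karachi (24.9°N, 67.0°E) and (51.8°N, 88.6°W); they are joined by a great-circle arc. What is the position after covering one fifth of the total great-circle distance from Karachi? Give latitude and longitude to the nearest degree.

From cos δ = sin φ₁ sin φ₂ + cos φ₁ cos φ₂ cos Δλ, the central angle is δ ≈ 1.752 rad (100.4°).
Interpolate at f = 1/5 with slerp weights a = sin((1−f)δ)/sin δ ≈ 1.002, b = sin(fδ)/sin δ ≈ 0.349.
p = a·p₁ + b·p₂ ≈ (0.360, 0.621, 0.696); φ = arcsin(p_z) ≈ 44.11°, λ = atan2(p_y, p_x) ≈ 59.87°.

≈ (44°N, 60°E)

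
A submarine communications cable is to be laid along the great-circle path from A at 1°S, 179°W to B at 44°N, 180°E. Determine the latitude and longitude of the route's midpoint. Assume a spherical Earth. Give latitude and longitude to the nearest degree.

≈ 22°N, 179°W

Convert each endpoint to a unit vector on the sphere (x = cos φ cos λ, y = cos φ sin λ, z = sin φ).
The central angle between the endpoints is δ = arccos(p₁·p₂) ≈ 0.786 rad (45.0°).
Interpolate at f = 1/2 with slerp weights a = sin((1−f)δ)/sin δ ≈ 0.541, b = sin(fδ)/sin δ ≈ 0.541.
p = a·p₁ + b·p₂ ≈ (-0.930, -0.009, 0.367); φ = arcsin(p_z) ≈ 21.50°, λ = atan2(p_y, p_x) ≈ -179.42°.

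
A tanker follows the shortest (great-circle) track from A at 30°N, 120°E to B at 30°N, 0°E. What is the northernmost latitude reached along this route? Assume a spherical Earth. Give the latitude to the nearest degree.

The great circle lies in the plane with unit normal n̂ = (p₁ × p₂)/|p₁ × p₂|.
Here n̂_z ≈ -0.655; the vertex latitude is φ_max = arccos|n̂_z| ≈ 49.1°.
Check via Clairaut: cos φ_max = |cos φ₁| · sin C = cos(30.0°)·sin(49.1°) ≈ 0.655, again giving ≈ 49.1°.

≈ 49°N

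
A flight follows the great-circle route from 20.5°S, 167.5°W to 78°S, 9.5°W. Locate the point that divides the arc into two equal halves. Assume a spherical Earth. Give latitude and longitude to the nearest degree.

The haversine formula gives a central angle δ ≈ 1.408 rad (80.7°) between the endpoints.
Interpolate at f = 1/2 with slerp weights a = sin((1−f)δ)/sin δ ≈ 0.656, b = sin(fδ)/sin δ ≈ 0.656.
p = a·p₁ + b·p₂ ≈ (-0.465, -0.155, -0.871); φ = arcsin(p_z) ≈ -60.62°, λ = atan2(p_y, p_x) ≈ -161.52°.

≈ 61°S, 162°W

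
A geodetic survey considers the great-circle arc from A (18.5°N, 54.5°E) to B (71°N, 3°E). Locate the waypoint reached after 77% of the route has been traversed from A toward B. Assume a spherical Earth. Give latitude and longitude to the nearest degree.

≈ (61°N, 28°E)

Convert each endpoint to a unit vector on the sphere (x = cos φ cos λ, y = cos φ sin λ, z = sin φ).
The central angle between the endpoints is δ = arccos(p₁·p₂) ≈ 1.056 rad (60.5°).
Interpolate at f = 0.77 with slerp weights a = sin((1−f)δ)/sin δ ≈ 0.276, b = sin(fδ)/sin δ ≈ 0.835.
p = a·p₁ + b·p₂ ≈ (0.424, 0.228, 0.877); φ = arcsin(p_z) ≈ 61.26°, λ = atan2(p_y, p_x) ≈ 28.25°.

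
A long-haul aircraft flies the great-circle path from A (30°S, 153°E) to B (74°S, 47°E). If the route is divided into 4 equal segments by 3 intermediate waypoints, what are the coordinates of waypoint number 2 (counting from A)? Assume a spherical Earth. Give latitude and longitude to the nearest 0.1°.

Write both endpoints as unit vectors p₁, p₂ with components (cos φ cos λ, cos φ sin λ, sin φ).
The central angle between the endpoints is δ = arccos(p₁·p₂) ≈ 1.143 rad (65.5°).
Interpolate at f = 2/4 with slerp weights a = sin((1−f)δ)/sin δ ≈ 0.594, b = sin(fδ)/sin δ ≈ 0.594.
p = a·p₁ + b·p₂ ≈ (-0.347, 0.354, -0.869); φ = arcsin(p_z) ≈ -60.31°, λ = atan2(p_y, p_x) ≈ 134.46°.

≈ (60.3°S, 134.5°E)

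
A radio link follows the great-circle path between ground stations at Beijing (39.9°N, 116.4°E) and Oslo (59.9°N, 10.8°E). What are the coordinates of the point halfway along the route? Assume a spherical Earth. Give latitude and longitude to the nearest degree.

From cos δ = sin φ₁ sin φ₂ + cos φ₁ cos φ₂ cos Δλ, the central angle is δ ≈ 1.102 rad (63.2°).
Interpolate at f = 1/2 with slerp weights a = sin((1−f)δ)/sin δ ≈ 0.587, b = sin(fδ)/sin δ ≈ 0.587.
p = a·p₁ + b·p₂ ≈ (0.089, 0.458, 0.884); φ = arcsin(p_z) ≈ 62.16°, λ = atan2(p_y, p_x) ≈ 79.02°.

≈ 62°N, 79°E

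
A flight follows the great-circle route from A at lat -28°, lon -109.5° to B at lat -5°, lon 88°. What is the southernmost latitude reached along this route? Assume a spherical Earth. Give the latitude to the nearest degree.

The great circle lies in the plane with unit normal n̂ = (p₁ × p₂)/|p₁ × p₂|.
Here n̂_z ≈ -0.439; the vertex latitude is φ_max = arccos|n̂_z| ≈ 64.0°.

≈ -64°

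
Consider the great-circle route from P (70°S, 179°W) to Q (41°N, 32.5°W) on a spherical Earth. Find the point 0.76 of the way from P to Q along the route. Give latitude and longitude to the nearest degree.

Write both endpoints as unit vectors p₁, p₂ with components (cos φ cos λ, cos φ sin λ, sin φ).
The central angle between the endpoints is δ = arccos(p₁·p₂) ≈ 2.553 rad (146.3°).
Interpolate at f = 0.76 with slerp weights a = sin((1−f)δ)/sin δ ≈ 1.036, b = sin(fδ)/sin δ ≈ 1.680.
p = a·p₁ + b·p₂ ≈ (0.715, -0.687, 0.129); φ = arcsin(p_z) ≈ 7.39°, λ = atan2(p_y, p_x) ≈ -43.87°.

≈ (7°N, 44°W)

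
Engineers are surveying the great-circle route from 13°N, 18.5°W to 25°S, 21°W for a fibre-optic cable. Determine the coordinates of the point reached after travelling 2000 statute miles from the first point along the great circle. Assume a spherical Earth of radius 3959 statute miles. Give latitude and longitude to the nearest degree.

From cos δ = sin φ₁ sin φ₂ + cos φ₁ cos φ₂ cos Δλ, the central angle is δ ≈ 0.665 rad (38.1°). The total great-circle distance is δ·R ≈ 0.665 × 3959 ≈ 2631 mi, so the target fraction is f = 2000/2631 ≈ 0.760.
Interpolate at f ≈ 0.760 with slerp weights a = sin((1−f)δ)/sin δ ≈ 0.257, b = sin(fδ)/sin δ ≈ 0.785.
p = a·p₁ + b·p₂ ≈ (0.902, -0.334, -0.274); φ = arcsin(p_z) ≈ -15.89°, λ = atan2(p_y, p_x) ≈ -20.35°.

≈ 16°S, 20°W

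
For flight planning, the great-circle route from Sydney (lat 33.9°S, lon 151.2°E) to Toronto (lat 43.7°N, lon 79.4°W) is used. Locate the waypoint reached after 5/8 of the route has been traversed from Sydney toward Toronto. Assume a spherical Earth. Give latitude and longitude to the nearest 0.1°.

The haversine formula gives a central angle δ ≈ 2.444 rad (140.0°) between the endpoints.
Interpolate at f = 5/8 with slerp weights a = sin((1−f)δ)/sin δ ≈ 1.235, b = sin(fδ)/sin δ ≈ 1.555.
p = a·p₁ + b·p₂ ≈ (-0.691, -0.611, 0.385); φ = arcsin(p_z) ≈ 22.67°, λ = atan2(p_y, p_x) ≈ -138.52°.

≈ lat 22.7°N, lon 138.5°W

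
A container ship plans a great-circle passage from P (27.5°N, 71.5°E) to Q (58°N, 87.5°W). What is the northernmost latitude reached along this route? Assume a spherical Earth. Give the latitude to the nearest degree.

≈ 80°N

The great circle lies in the plane with unit normal n̂ = (p₁ × p₂)/|p₁ × p₂|.
Here n̂_z ≈ -0.169; the vertex latitude is φ_max = arccos|n̂_z| ≈ 80.3°.
Check via Clairaut: cos φ_max = |cos φ₁| · sin C = cos(27.5°)·sin(11.0°) ≈ 0.169, again giving ≈ 80.3°.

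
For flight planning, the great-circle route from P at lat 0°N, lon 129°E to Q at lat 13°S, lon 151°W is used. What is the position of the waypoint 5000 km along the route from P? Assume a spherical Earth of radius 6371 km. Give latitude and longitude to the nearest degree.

Convert each endpoint to a unit vector on the sphere (x = cos φ cos λ, y = cos φ sin λ, z = sin φ).
The central angle between the endpoints is δ = arccos(p₁·p₂) ≈ 1.401 rad (80.3°). The total great-circle distance is δ·R ≈ 1.401 × 6371 ≈ 8924 km, so the target fraction is f = 5000/8924 ≈ 0.560.
Interpolate at f ≈ 0.560 with slerp weights a = sin((1−f)δ)/sin δ ≈ 0.586, b = sin(fδ)/sin δ ≈ 0.717.
p = a·p₁ + b·p₂ ≈ (-0.980, 0.117, -0.161); φ = arcsin(p_z) ≈ -9.28°, λ = atan2(p_y, p_x) ≈ 173.20°.

≈ lat 9°S, lon 173°E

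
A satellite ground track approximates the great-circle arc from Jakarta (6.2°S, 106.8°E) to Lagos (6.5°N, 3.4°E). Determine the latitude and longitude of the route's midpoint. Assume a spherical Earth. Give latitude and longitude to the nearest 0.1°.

≈ 0.2°N, 55.1°E

Write both endpoints as unit vectors p₁, p₂ with components (cos φ cos λ, cos φ sin λ, sin φ).
The central angle between the endpoints is δ = arccos(p₁·p₂) ≈ 1.814 rad (104.0°).
Interpolate at f = 1/2 with slerp weights a = sin((1−f)δ)/sin δ ≈ 0.812, b = sin(fδ)/sin δ ≈ 0.812.
p = a·p₁ + b·p₂ ≈ (0.572, 0.820, 0.004); φ = arcsin(p_z) ≈ 0.24°, λ = atan2(p_y, p_x) ≈ 55.12°.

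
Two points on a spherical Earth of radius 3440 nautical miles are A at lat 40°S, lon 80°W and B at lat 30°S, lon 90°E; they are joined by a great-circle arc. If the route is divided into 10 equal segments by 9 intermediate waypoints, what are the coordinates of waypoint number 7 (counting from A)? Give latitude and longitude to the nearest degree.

≈ lat 62°S, lon 81°E

Convert each endpoint to a unit vector on the sphere (x = cos φ cos λ, y = cos φ sin λ, z = sin φ).
The central angle between the endpoints is δ = arccos(p₁·p₂) ≈ 1.909 rad (109.4°).
Interpolate at f = 7/10 with slerp weights a = sin((1−f)δ)/sin δ ≈ 0.575, b = sin(fδ)/sin δ ≈ 1.031.
p = a·p₁ + b·p₂ ≈ (0.076, 0.460, -0.885); φ = arcsin(p_z) ≈ -62.23°, λ = atan2(p_y, p_x) ≈ 80.56°.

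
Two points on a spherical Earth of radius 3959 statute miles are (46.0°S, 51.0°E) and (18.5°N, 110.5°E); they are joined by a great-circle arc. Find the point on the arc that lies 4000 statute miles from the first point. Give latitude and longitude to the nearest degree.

≈ (3°S, 95°E)

Convert each endpoint to a unit vector on the sphere (x = cos φ cos λ, y = cos φ sin λ, z = sin φ).
The central angle between the endpoints is δ = arccos(p₁·p₂) ≈ 1.464 rad (83.9°). The total great-circle distance is δ·R ≈ 1.464 × 3959 ≈ 5798 mi, so the target fraction is f = 4000/5798 ≈ 0.690.
Interpolate at f ≈ 0.690 with slerp weights a = sin((1−f)δ)/sin δ ≈ 0.441, b = sin(fδ)/sin δ ≈ 0.852.
p = a·p₁ + b·p₂ ≈ (-0.090, 0.995, -0.047); φ = arcsin(p_z) ≈ -2.70°, λ = atan2(p_y, p_x) ≈ 95.17°.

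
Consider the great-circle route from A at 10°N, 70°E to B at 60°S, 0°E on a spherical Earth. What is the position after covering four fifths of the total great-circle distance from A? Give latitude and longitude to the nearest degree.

≈ 50°S, 26°E

From cos δ = sin φ₁ sin φ₂ + cos φ₁ cos φ₂ cos Δλ, the central angle is δ ≈ 1.553 rad (89.0°).
Interpolate at f = 4/5 with slerp weights a = sin((1−f)δ)/sin δ ≈ 0.306, b = sin(fδ)/sin δ ≈ 0.947.
p = a·p₁ + b·p₂ ≈ (0.576, 0.283, -0.767); φ = arcsin(p_z) ≈ -50.06°, λ = atan2(p_y, p_x) ≈ 26.14°.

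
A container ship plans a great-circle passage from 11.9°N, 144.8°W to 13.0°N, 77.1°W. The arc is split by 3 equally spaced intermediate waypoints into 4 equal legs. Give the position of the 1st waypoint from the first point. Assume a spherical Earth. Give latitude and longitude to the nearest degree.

≈ 14°N, 128°W

Convert each endpoint to a unit vector on the sphere (x = cos φ cos λ, y = cos φ sin λ, z = sin φ).
The central angle between the endpoints is δ = arccos(p₁·p₂) ≈ 1.150 rad (65.9°).
Interpolate at f = 1/4 with slerp weights a = sin((1−f)δ)/sin δ ≈ 0.832, b = sin(fδ)/sin δ ≈ 0.311.
p = a·p₁ + b·p₂ ≈ (-0.598, -0.764, 0.241); φ = arcsin(p_z) ≈ 13.97°, λ = atan2(p_y, p_x) ≈ -128.02°.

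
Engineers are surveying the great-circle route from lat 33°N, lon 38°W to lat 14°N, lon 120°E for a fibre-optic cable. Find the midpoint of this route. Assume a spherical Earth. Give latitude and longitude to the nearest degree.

≈ lat 65°N, lon 62°E

Convert each endpoint to a unit vector on the sphere (x = cos φ cos λ, y = cos φ sin λ, z = sin φ).
The central angle between the endpoints is δ = arccos(p₁·p₂) ≈ 2.243 rad (128.5°).
Interpolate at f = 1/2 with slerp weights a = sin((1−f)δ)/sin δ ≈ 1.151, b = sin(fδ)/sin δ ≈ 1.151.
p = a·p₁ + b·p₂ ≈ (0.202, 0.373, 0.906); φ = arcsin(p_z) ≈ 64.89°, λ = atan2(p_y, p_x) ≈ 61.52°.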